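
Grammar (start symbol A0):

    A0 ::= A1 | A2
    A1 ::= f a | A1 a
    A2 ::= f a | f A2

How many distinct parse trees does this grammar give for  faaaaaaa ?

Parse trees for faaaaaaa:
  [A0 [A1 [A1 [A1 [A1 [A1 [A1 [A1 f a] a] a] a] a] a] a]]

1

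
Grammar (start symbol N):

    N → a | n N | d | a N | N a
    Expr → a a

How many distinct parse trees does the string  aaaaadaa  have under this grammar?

21

Parse trees for aaaaadaa (showing first 6 of 21):
  [N a [N a [N a [N a [N a [N [N [N d] a] a]]]]]]
  [N a [N a [N a [N a [N [N a [N [N d] a]] a]]]]]
  [N a [N a [N a [N a [N [N [N a [N d]] a] a]]]]]
  [N a [N a [N a [N [N a [N a [N [N d] a]]] a]]]]
  [N a [N a [N a [N [N a [N [N a [N d]] a]] a]]]]
  [N a [N a [N a [N [N [N a [N a [N d]]] a] a]]]]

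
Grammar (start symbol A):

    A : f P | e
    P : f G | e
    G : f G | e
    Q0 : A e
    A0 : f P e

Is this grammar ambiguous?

(Q0, A0 are unreachable from A, so their rules don't affect L(A).) Each reachable nonterminal has at most one production per leading terminal, and all productions are right-linear; the derivation is determined token-by-token.

Unambiguous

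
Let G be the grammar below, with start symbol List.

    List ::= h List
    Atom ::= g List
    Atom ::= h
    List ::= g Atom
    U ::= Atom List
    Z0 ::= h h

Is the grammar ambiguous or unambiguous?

Unambiguous

Only List, Atom are reachable from List; ignoring the rest: The reachable rules are right-linear with at most one rule per (nonterminal, next-terminal) pair. Each input token forces the next rule, so parsing is deterministic.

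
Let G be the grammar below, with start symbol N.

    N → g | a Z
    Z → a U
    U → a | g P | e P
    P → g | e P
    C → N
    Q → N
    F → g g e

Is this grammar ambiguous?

Unambiguous

(C, Q, F are unreachable from N, so their rules don't affect L(N).) The reachable rules are right-linear with at most one rule per (nonterminal, next-terminal) pair. Each input token forces the next rule, so parsing is deterministic.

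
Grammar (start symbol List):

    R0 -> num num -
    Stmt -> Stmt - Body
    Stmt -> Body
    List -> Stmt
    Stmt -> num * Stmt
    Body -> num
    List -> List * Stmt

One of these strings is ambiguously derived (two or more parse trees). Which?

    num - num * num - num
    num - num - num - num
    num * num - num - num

num - num * num - num: 1 tree
num - num - num - num: 1 tree
num * num - num - num: 4 trees

num * num - num - num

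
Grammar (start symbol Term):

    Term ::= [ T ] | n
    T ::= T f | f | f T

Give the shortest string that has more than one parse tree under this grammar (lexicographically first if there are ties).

length 1: no string has ≥2 trees
length 3: no string has ≥2 trees
length 4: [ f f ] has 2 parse trees

Two derivations of [ f f ]:
  Term ⇒ [ T ] ⇒ [ T f ] ⇒ [ f f ]
  Term ⇒ [ T ] ⇒ [ f T ] ⇒ [ f f ]

[ f f ]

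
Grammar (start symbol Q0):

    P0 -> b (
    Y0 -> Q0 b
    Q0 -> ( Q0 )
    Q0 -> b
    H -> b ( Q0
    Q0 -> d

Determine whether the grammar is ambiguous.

Unambiguous

(P0, Y0, H are unreachable from Q0, so their rules don't affect L(Q0).) Each string is a nest of matched brackets around a single atom. An opening bracket forces the recursive rule; an atom forces the base rule.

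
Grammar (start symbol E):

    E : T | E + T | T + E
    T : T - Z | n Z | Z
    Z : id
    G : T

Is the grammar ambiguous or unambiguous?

Witness: id + id

Derivation 1: E ⇒ E + T ⇒ T + T ⇒ Z + T ⇒ id + T ⇒ id + Z ⇒ id + id
Derivation 2: E ⇒ T + E ⇒ Z + E ⇒ id + E ⇒ id + T ⇒ id + Z ⇒ id + id

Two distinct leftmost derivations for the same string.

Ambiguous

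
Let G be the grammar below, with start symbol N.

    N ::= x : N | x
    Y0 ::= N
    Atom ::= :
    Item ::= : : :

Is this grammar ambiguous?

Only N is reachable from N; ignoring the rest: The reachable grammar is A → atom sep A | atom. Each atom is followed by either the separator (recurse) or end-of-string (stop) — no choice point.

Unambiguous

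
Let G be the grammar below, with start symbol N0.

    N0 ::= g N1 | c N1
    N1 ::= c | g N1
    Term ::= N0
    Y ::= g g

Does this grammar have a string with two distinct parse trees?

Only N0, N1 are reachable from N0; ignoring the rest: Each reachable nonterminal has at most one production per leading terminal, and all productions are right-linear; the derivation is determined token-by-token.

Unambiguous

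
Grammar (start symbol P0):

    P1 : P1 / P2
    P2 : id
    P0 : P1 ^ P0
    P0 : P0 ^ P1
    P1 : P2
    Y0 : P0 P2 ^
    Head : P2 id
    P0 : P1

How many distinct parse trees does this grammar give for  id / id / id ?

1

Parse trees for id / id / id:
  [P0 [P1 [P1 [P1 [P2 id]] / [P2 id]] / [P2 id]]]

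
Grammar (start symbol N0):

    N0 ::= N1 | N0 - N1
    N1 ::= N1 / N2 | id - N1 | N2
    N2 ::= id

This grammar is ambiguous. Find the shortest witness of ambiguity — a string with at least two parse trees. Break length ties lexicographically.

length 1: no string has ≥2 trees
length 3: id - id has 2 parse trees

Two derivations of id - id:
  N0 ⇒ N1 ⇒ id - N1 ⇒ id - N2 ⇒ id - id
  N0 ⇒ N0 - N1 ⇒ N1 - N1 ⇒ N2 - N1 ⇒ id - N1 ⇒ id - N2 ⇒ id - id

id - id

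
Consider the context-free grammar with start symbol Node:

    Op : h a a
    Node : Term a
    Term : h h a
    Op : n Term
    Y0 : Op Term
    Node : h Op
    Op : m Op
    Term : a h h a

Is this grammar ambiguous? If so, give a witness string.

Ambiguous

Witness: h h a a

Derivation 1: Node ⇒ Term a ⇒ h h a a
Derivation 2: Node ⇒ h Op ⇒ h h a a

Two distinct leftmost derivations for the same string.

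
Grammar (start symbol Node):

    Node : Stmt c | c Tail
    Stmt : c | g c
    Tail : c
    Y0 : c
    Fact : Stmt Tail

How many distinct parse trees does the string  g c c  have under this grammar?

1

Parse trees for g c c:
  [Node [Stmt g c] c]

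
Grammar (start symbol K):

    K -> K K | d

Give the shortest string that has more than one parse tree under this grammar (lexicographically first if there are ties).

length 1: no string has ≥2 trees
length 2: no string has ≥2 trees
length 3: d d d has 2 parse trees

Two derivations of d d d:
  K ⇒ K K ⇒ K K K ⇒ d K K ⇒ d d K ⇒ d d d
  K ⇒ K K ⇒ d K ⇒ d K K ⇒ d d K ⇒ d d d

d d d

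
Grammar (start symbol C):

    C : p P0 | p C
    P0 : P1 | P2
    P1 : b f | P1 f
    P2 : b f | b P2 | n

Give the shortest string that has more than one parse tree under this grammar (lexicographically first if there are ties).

length 2: no string has ≥2 trees
length 3: p b f has 2 parse trees

Two derivations of p b f:
  C ⇒ p P0 ⇒ p P1 ⇒ p b f
  C ⇒ p P0 ⇒ p P2 ⇒ p b f

p b f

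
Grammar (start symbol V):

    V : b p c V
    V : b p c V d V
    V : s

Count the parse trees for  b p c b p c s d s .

Parse trees for b p c b p c s d s:
  [V b p c [V b p c [V s] d [V s]]]
  [V b p c [V b p c [V s]] d [V s]]

2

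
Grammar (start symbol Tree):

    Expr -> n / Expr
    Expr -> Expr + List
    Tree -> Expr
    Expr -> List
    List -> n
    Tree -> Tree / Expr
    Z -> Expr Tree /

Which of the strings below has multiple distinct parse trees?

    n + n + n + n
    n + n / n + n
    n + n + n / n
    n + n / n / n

n + n / n / n

n + n + n + n: 1 tree
n + n / n + n: 1 tree
n + n + n / n: 1 tree
n + n / n / n: 2 trees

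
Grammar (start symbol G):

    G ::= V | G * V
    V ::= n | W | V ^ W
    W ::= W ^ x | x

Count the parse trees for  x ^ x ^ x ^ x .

Parse trees for x ^ x ^ x ^ x:
  [G [V [W [W [W [W x] ^ x] ^ x] ^ x]]]
  [G [V [V [W x]] ^ [W [W [W x] ^ x] ^ x]]]
  [G [V [V [W [W x] ^ x]] ^ [W [W x] ^ x]]]
  [G [V [V [V [W x]] ^ [W x]] ^ [W [W x] ^ x]]]
  [G [V [V [W [W [W x] ^ x] ^ x]] ^ [W x]]]
  [G [V [V [V [W x]] ^ [W [W x] ^ x]] ^ [W x]]]
  [G [V [V [V [W [W x] ^ x]] ^ [W x]] ^ [W x]]]
  [G [V [V [V [V [W x]] ^ [W x]] ^ [W x]] ^ [W x]]]

8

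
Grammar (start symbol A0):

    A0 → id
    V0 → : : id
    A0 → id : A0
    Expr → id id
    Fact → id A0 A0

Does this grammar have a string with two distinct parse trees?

Only A0 is reachable from A0; ignoring the rest: Right-recursive list with a separator: after each atom, whether the separator follows determines the rule. One parse per string.

Unambiguous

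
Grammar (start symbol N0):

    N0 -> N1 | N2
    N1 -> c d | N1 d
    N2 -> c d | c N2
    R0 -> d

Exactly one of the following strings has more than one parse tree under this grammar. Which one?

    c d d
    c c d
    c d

c d

c d d: 1 tree
c c d: 1 tree
c d: 2 trees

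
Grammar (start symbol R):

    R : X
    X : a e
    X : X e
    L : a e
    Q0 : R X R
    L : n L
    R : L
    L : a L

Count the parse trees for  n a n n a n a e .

1

Parse trees for n a n n a n a e:
  [R [L n [L a [L n [L n [L a [L n [L a e]]]]]]]]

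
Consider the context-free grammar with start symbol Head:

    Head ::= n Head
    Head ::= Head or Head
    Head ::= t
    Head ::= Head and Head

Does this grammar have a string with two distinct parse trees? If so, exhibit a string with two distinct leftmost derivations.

Ambiguous

Witness: n t and t

Derivation 1: Head ⇒ n Head ⇒ n Head and Head ⇒ n t and Head ⇒ n t and t
Derivation 2: Head ⇒ Head and Head ⇒ n Head and Head ⇒ n t and Head ⇒ n t and t

Two distinct leftmost derivations for the same string.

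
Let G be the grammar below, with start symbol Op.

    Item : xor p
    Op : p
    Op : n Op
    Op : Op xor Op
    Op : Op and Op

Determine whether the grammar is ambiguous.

Witness: n p and p

Derivation 1: Op ⇒ n Op ⇒ n Op and Op ⇒ n p and Op ⇒ n p and p
Derivation 2: Op ⇒ Op and Op ⇒ n Op and Op ⇒ n p and Op ⇒ n p and p

Two distinct leftmost derivations for the same string.

Ambiguous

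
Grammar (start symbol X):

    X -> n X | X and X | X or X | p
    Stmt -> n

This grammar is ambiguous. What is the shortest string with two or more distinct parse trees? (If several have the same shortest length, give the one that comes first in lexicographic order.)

n p and p

length 1: no string has ≥2 trees
length 2: no string has ≥2 trees
length 3: no string has ≥2 trees
length 4: n p and p has 2 parse trees

Two derivations of n p and p:
  X ⇒ n X ⇒ n X and X ⇒ n p and X ⇒ n p and p
  X ⇒ X and X ⇒ n X and X ⇒ n p and X ⇒ n p and p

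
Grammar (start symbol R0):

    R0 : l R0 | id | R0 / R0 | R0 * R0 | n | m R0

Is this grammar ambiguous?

Ambiguous

Witness: l id * id

Derivation 1: R0 ⇒ l R0 ⇒ l R0 * R0 ⇒ l id * R0 ⇒ l id * id
Derivation 2: R0 ⇒ R0 * R0 ⇒ l R0 * R0 ⇒ l id * R0 ⇒ l id * id

Two distinct leftmost derivations for the same string.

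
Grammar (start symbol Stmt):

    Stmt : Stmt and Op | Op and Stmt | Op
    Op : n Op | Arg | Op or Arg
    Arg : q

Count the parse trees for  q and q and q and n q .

8

Parse trees for q and q and q and n q:
  [Stmt [Stmt [Stmt [Stmt [Op [Arg q]]] and [Op [Arg q]]] and [Op [Arg q]]] and [Op n [Op [Arg q]]]]
  [Stmt [Stmt [Stmt [Op [Arg q]] and [Stmt [Op [Arg q]]]] and [Op [Arg q]]] and [Op n [Op [Arg q]]]]
  [Stmt [Stmt [Op [Arg q]] and [Stmt [Stmt [Op [Arg q]]] and [Op [Arg q]]]] and [Op n [Op [Arg q]]]]
  [Stmt [Stmt [Op [Arg q]] and [Stmt [Op [Arg q]] and [Stmt [Op [Arg q]]]]] and [Op n [Op [Arg q]]]]
  [Stmt [Op [Arg q]] and [Stmt [Stmt [Stmt [Op [Arg q]]] and [Op [Arg q]]] and [Op n [Op [Arg q]]]]]
  [Stmt [Op [Arg q]] and [Stmt [Stmt [Op [Arg q]] and [Stmt [Op [Arg q]]]] and [Op n [Op [Arg q]]]]]
  [Stmt [Op [Arg q]] and [Stmt [Op [Arg q]] and [Stmt [Stmt [Op [Arg q]]] and [Op n [Op [Arg q]]]]]]
  [Stmt [Op [Arg q]] and [Stmt [Op [Arg q]] and [Stmt [Op [Arg q]] and [Stmt [Op n [Op [Arg q]]]]]]]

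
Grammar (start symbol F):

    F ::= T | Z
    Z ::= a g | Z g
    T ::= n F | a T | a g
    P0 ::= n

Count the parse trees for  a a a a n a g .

2

Parse trees for a a a a n a g:
  [F [T a [T a [T a [T a [T n [F [T a g]]]]]]]]
  [F [T a [T a [T a [T a [T n [F [Z a g]]]]]]]]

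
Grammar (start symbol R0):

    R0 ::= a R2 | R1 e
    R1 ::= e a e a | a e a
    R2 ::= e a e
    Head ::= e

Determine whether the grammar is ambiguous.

Ambiguous

Witness: a e a e

Derivation 1: R0 ⇒ a R2 ⇒ a e a e
Derivation 2: R0 ⇒ R1 e ⇒ a e a e

Two distinct leftmost derivations for the same string.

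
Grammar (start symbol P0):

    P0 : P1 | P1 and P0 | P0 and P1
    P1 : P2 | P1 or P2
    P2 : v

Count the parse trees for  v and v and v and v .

8

Parse trees for v and v and v and v:
  [P0 [P1 [P2 v]] and [P0 [P1 [P2 v]] and [P0 [P1 [P2 v]] and [P0 [P1 [P2 v]]]]]]
  [P0 [P1 [P2 v]] and [P0 [P1 [P2 v]] and [P0 [P0 [P1 [P2 v]]] and [P1 [P2 v]]]]]
  [P0 [P1 [P2 v]] and [P0 [P0 [P1 [P2 v]] and [P0 [P1 [P2 v]]]] and [P1 [P2 v]]]]
  [P0 [P1 [P2 v]] and [P0 [P0 [P0 [P1 [P2 v]]] and [P1 [P2 v]]] and [P1 [P2 v]]]]
  [P0 [P0 [P1 [P2 v]] and [P0 [P1 [P2 v]] and [P0 [P1 [P2 v]]]]] and [P1 [P2 v]]]
  [P0 [P0 [P1 [P2 v]] and [P0 [P0 [P1 [P2 v]]] and [P1 [P2 v]]]] and [P1 [P2 v]]]
  [P0 [P0 [P0 [P1 [P2 v]] and [P0 [P1 [P2 v]]]] and [P1 [P2 v]]] and [P1 [P2 v]]]
  [P0 [P0 [P0 [P0 [P1 [P2 v]]] and [P1 [P2 v]]] and [P1 [P2 v]]] and [P1 [P2 v]]]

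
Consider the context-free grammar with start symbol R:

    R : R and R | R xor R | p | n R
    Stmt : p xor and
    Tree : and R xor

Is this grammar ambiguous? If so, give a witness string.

Witness: n p and p

Derivation 1: R ⇒ R and R ⇒ n R and R ⇒ n p and R ⇒ n p and p
Derivation 2: R ⇒ n R ⇒ n R and R ⇒ n p and R ⇒ n p and p

Two distinct leftmost derivations for the same string.

Ambiguous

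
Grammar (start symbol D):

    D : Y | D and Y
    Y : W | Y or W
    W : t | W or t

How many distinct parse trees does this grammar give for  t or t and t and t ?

2

Parse trees for t or t and t and t:
  [D [D [D [Y [W [W t] or t]]] and [Y [W t]]] and [Y [W t]]]
  [D [D [D [Y [Y [W t]] or [W t]]] and [Y [W t]]] and [Y [W t]]]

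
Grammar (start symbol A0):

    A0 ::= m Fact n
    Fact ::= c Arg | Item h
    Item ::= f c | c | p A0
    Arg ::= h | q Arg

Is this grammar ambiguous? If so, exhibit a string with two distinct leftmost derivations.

Witness: m c h n

Derivation 1: A0 ⇒ m Fact n ⇒ m c Arg n ⇒ m c h n
Derivation 2: A0 ⇒ m Fact n ⇒ m Item h n ⇒ m c h n

Two distinct leftmost derivations for the same string.

Ambiguous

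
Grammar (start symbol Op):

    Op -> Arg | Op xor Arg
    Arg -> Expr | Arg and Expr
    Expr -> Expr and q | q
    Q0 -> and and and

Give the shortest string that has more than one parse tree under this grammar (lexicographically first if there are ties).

q and q

length 1: no string has ≥2 trees
length 3: q and q has 2 parse trees

Two derivations of q and q:
  Op ⇒ Arg ⇒ Expr ⇒ Expr and q ⇒ q and q
  Op ⇒ Arg ⇒ Arg and Expr ⇒ Expr and Expr ⇒ q and Expr ⇒ q and q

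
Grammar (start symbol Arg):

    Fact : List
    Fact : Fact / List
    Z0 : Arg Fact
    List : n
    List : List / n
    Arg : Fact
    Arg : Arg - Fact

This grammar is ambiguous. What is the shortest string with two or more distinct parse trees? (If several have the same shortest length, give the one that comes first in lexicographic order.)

length 1: no string has ≥2 trees
length 3: n / n has 2 parse trees

Two derivations of n / n:
  Arg ⇒ Fact ⇒ List ⇒ List / n ⇒ n / n
  Arg ⇒ Fact ⇒ Fact / List ⇒ List / List ⇒ n / List ⇒ n / n

n / n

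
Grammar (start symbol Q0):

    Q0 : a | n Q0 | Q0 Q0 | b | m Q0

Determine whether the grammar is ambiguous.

Witness: a a a

Derivation 1: Q0 ⇒ Q0 Q0 ⇒ a Q0 ⇒ a Q0 Q0 ⇒ a a Q0 ⇒ a a a
Derivation 2: Q0 ⇒ Q0 Q0 ⇒ Q0 Q0 Q0 ⇒ a Q0 Q0 ⇒ a a Q0 ⇒ a a a

Two distinct leftmost derivations for the same string.

Ambiguous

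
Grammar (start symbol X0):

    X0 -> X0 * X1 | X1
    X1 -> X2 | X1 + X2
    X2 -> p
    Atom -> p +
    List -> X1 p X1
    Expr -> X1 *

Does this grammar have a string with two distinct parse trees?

(Atom, List, Expr are unreachable from X0, so their rules don't affect L(X0).) X0 → X0 * X1 | X1  ;  X1 → X1 + X2 | X2  — a left-associative chain with X2 at the bottom. Each string factors uniquely by precedence.

Unambiguous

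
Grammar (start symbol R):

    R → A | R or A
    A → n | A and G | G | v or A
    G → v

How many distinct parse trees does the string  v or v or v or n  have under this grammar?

Parse trees for v or v or v or n:
  [R [A v or [A v or [A v or [A n]]]]]
  [R [R [A [G v]]] or [A v or [A v or [A n]]]]
  [R [R [A v or [A [G v]]]] or [A v or [A n]]]
  [R [R [R [A [G v]]] or [A [G v]]] or [A v or [A n]]]
  [R [R [A v or [A v or [A [G v]]]]] or [A n]]
  [R [R [R [A [G v]]] or [A v or [A [G v]]]] or [A n]]
  [R [R [R [A v or [A [G v]]]] or [A [G v]]] or [A n]]
  [R [R [R [R [A [G v]]] or [A [G v]]] or [A [G v]]] or [A n]]

8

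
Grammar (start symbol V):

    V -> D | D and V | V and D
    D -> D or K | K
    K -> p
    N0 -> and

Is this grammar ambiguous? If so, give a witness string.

Ambiguous

Witness: p and p

Derivation 1: V ⇒ D and V ⇒ K and V ⇒ p and V ⇒ p and D ⇒ p and K ⇒ p and p
Derivation 2: V ⇒ V and D ⇒ D and D ⇒ K and D ⇒ p and D ⇒ p and K ⇒ p and p

Two distinct leftmost derivations for the same string.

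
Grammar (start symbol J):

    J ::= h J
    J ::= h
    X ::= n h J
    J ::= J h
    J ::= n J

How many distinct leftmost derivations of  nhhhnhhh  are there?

29

Parse trees for nhhhnhhh (showing first 6 of 29):
  [J [J [J n [J h [J h [J h [J n [J h]]]]]] h] h]
  [J [J n [J h [J h [J h [J [J n [J h]] h]]]]] h]
  [J [J n [J h [J h [J h [J n [J h [J h]]]]]]] h]
  [J [J n [J h [J h [J h [J n [J [J h] h]]]]]] h]
  [J [J n [J h [J h [J [J h [J n [J h]]] h]]]] h]
  [J [J n [J h [J [J h [J h [J n [J h]]]] h]]] h]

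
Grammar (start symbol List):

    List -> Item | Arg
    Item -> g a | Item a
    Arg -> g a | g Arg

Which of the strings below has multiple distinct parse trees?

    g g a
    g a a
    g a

g a

g g a: 1 tree
g a a: 1 tree
g a: 2 trees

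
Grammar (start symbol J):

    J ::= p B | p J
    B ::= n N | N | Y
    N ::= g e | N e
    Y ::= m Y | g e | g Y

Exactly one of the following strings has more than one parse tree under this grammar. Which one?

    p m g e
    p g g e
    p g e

p m g e: 1 tree
p g g e: 1 tree
p g e: 2 trees

p g e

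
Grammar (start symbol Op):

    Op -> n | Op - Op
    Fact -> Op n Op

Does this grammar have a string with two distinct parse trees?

Ambiguous

Witness: n - n - n

Derivation 1: Op ⇒ Op - Op ⇒ n - Op ⇒ n - Op - Op ⇒ n - n - Op ⇒ n - n - n
Derivation 2: Op ⇒ Op - Op ⇒ Op - Op - Op ⇒ n - Op - Op ⇒ n - n - Op ⇒ n - n - n

Two distinct leftmost derivations for the same string.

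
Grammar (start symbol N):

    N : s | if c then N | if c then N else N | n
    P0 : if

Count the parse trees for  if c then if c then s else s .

Parse trees for if c then if c then s else s:
  [N if c then [N if c then [N s] else [N s]]]
  [N if c then [N if c then [N s]] else [N s]]

2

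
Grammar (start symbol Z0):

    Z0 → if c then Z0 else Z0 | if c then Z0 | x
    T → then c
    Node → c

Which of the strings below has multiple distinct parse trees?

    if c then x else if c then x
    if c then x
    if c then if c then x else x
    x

if c then if c then x else x

if c then x else if c then x: 1 tree
if c then x: 1 tree
if c then if c then x else x: 2 trees
x: 1 tree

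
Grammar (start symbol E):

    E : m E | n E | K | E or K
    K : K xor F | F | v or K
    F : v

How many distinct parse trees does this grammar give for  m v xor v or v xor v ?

Parse trees for m v xor v or v xor v:
  [E m [E [E [K [K [F v]] xor [F v]]] or [K [K [F v]] xor [F v]]]]
  [E [E m [E [K [K [F v]] xor [F v]]]] or [K [K [F v]] xor [F v]]]

2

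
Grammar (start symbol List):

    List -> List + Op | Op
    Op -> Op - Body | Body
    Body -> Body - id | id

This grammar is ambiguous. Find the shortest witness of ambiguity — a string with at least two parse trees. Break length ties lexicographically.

id - id

length 1: no string has ≥2 trees
length 3: id - id has 2 parse trees

Two derivations of id - id:
  List ⇒ Op ⇒ Op - Body ⇒ Body - Body ⇒ id - Body ⇒ id - id
  List ⇒ Op ⇒ Body ⇒ Body - id ⇒ id - id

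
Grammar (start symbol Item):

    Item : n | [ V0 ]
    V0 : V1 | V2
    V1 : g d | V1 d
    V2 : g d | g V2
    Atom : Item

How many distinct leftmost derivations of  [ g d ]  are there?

Parse trees for [ g d ]:
  [Item [ [V0 [V1 g d]] ]]
  [Item [ [V0 [V2 g d]] ]]

2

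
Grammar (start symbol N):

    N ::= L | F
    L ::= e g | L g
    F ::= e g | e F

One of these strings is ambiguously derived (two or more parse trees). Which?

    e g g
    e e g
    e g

e g

e g g: 1 tree
e e g: 1 tree
e g: 2 trees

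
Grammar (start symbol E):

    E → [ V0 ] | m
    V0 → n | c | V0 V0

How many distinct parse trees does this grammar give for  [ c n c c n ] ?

Parse trees for [ c n c c n ] (showing first 6 of 14):
  [E [ [V0 [V0 c] [V0 [V0 n] [V0 [V0 c] [V0 [V0 c] [V0 n]]]]] ]]
  [E [ [V0 [V0 c] [V0 [V0 n] [V0 [V0 [V0 c] [V0 c]] [V0 n]]]] ]]
  [E [ [V0 [V0 c] [V0 [V0 [V0 n] [V0 c]] [V0 [V0 c] [V0 n]]]] ]]
  [E [ [V0 [V0 c] [V0 [V0 [V0 n] [V0 [V0 c] [V0 c]]] [V0 n]]] ]]
  [E [ [V0 [V0 c] [V0 [V0 [V0 [V0 n] [V0 c]] [V0 c]] [V0 n]]] ]]
  [E [ [V0 [V0 [V0 c] [V0 n]] [V0 [V0 c] [V0 [V0 c] [V0 n]]]] ]]

14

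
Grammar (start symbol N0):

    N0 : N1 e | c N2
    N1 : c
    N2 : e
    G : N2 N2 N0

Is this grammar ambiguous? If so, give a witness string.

Witness: c e

Derivation 1: N0 ⇒ N1 e ⇒ c e
Derivation 2: N0 ⇒ c N2 ⇒ c e

Two distinct leftmost derivations for the same string.

Ambiguous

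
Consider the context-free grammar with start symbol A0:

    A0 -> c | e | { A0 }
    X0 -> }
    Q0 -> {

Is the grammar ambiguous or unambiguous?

Only A0 is reachable from A0; ignoring the rest: Each string is a nest of matched brackets around a single atom. An opening bracket forces the recursive rule; an atom forces the base rule.

Unambiguous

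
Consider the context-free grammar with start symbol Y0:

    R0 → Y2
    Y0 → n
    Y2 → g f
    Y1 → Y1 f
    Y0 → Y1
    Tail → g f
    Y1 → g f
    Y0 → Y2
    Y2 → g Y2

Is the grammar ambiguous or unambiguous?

Ambiguous

Witness: g f

Derivation 1: Y0 ⇒ Y1 ⇒ g f
Derivation 2: Y0 ⇒ Y2 ⇒ g f

Two distinct leftmost derivations for the same string.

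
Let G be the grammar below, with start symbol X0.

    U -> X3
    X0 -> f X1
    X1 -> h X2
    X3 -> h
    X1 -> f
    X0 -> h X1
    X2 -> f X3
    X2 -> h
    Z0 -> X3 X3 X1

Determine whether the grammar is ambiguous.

Unambiguous

(U, Z0 are unreachable from X0, so their rules don't affect L(X0).) Restricted to the reachable nonterminals, every rule has the form A → t or A → t B, and no two rules for the same A share a first terminal. The grammar encodes a DFA — one run per string.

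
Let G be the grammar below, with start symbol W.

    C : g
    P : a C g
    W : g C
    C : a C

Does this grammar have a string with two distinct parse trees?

Only W, C are reachable from W; ignoring the rest: Each reachable nonterminal has at most one production per leading terminal, and all productions are right-linear; the derivation is determined token-by-token.

Unambiguous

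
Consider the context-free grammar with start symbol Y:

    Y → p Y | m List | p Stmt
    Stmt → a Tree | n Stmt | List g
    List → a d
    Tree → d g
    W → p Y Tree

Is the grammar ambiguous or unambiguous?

Witness: p a d g

Derivation 1: Y ⇒ p Stmt ⇒ p a Tree ⇒ p a d g
Derivation 2: Y ⇒ p Stmt ⇒ p List g ⇒ p a d g

Two distinct leftmost derivations for the same string.

Ambiguous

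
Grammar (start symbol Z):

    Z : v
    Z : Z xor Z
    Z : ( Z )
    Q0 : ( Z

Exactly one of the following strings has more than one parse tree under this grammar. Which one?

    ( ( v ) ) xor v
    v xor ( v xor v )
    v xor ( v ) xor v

v xor ( v ) xor v

( ( v ) ) xor v: 1 tree
v xor ( v xor v ): 1 tree
v xor ( v ) xor v: 2 trees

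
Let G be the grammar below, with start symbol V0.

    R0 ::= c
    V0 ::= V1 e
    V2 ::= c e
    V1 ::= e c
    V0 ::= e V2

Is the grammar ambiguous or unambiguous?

Ambiguous

Witness: e c e

Derivation 1: V0 ⇒ V1 e ⇒ e c e
Derivation 2: V0 ⇒ e V2 ⇒ e c e

Two distinct leftmost derivations for the same string.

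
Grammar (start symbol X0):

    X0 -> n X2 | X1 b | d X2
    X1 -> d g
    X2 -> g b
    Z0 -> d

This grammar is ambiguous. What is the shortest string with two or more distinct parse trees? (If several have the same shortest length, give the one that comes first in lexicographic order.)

length 3: d g b has 2 parse trees

Two derivations of d g b:
  X0 ⇒ X1 b ⇒ d g b
  X0 ⇒ d X2 ⇒ d g b

d g b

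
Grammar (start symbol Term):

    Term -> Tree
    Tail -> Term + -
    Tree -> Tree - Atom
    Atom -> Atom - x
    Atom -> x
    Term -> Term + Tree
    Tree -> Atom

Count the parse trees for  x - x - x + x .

4

Parse trees for x - x - x + x:
  [Term [Term [Tree [Tree [Atom x]] - [Atom [Atom x] - x]]] + [Tree [Atom x]]]
  [Term [Term [Tree [Tree [Tree [Atom x]] - [Atom x]] - [Atom x]]] + [Tree [Atom x]]]
  [Term [Term [Tree [Tree [Atom [Atom x] - x]] - [Atom x]]] + [Tree [Atom x]]]
  [Term [Term [Tree [Atom [Atom [Atom x] - x] - x]]] + [Tree [Atom x]]]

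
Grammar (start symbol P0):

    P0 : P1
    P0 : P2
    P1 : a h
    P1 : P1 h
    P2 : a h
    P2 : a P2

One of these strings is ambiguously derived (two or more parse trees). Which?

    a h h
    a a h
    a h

a h

a h h: 1 tree
a a h: 1 tree
a h: 2 trees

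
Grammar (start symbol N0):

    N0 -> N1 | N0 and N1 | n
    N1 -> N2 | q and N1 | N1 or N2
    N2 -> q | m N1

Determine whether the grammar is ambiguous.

Ambiguous

Witness: q and q

Derivation 1: N0 ⇒ N1 ⇒ q and N1 ⇒ q and N2 ⇒ q and q
Derivation 2: N0 ⇒ N0 and N1 ⇒ N1 and N1 ⇒ N2 and N1 ⇒ q and N1 ⇒ q and N2 ⇒ q and q

Two distinct leftmost derivations for the same string.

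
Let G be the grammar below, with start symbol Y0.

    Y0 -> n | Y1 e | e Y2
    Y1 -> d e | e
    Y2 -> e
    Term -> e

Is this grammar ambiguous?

Witness: e e

Derivation 1: Y0 ⇒ Y1 e ⇒ e e
Derivation 2: Y0 ⇒ e Y2 ⇒ e e

Two distinct leftmost derivations for the same string.

Ambiguous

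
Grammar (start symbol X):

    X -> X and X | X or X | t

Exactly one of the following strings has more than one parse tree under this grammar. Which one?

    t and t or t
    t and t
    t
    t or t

t and t or t

t and t or t: 2 trees
t and t: 1 tree
t: 1 tree
t or t: 1 tree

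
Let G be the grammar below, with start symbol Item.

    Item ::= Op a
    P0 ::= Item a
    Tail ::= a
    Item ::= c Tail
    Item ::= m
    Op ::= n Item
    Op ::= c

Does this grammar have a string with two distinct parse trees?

Ambiguous

Witness: c a

Derivation 1: Item ⇒ Op a ⇒ c a
Derivation 2: Item ⇒ c Tail ⇒ c a

Two distinct leftmost derivations for the same string.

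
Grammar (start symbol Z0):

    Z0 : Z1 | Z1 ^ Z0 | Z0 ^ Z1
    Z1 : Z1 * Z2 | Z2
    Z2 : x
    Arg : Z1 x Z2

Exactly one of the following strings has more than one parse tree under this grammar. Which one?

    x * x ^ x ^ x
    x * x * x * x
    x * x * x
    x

x * x ^ x ^ x: 4 trees
x * x * x * x: 1 tree
x * x * x: 1 tree
x: 1 tree

x * x ^ x ^ x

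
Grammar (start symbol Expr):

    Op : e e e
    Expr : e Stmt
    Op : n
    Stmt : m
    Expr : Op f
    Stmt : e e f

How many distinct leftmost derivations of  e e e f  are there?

2

Parse trees for e e e f:
  [Expr e [Stmt e e f]]
  [Expr [Op e e e] f]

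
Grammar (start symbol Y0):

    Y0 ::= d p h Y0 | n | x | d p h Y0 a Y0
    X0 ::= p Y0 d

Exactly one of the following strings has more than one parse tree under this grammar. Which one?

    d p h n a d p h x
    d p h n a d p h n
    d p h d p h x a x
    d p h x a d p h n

d p h d p h x a x

d p h n a d p h x: 1 tree
d p h n a d p h n: 1 tree
d p h d p h x a x: 2 trees
d p h x a d p h n: 1 tree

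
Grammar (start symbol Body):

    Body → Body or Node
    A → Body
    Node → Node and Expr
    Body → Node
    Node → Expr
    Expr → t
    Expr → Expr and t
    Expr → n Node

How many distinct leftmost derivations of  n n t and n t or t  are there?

3

Parse trees for n n t and n t or t:
  [Body [Body [Node [Node [Expr n [Node [Expr n [Node [Expr t]]]]]] and [Expr n [Node [Expr t]]]]] or [Node [Expr t]]]
  [Body [Body [Node [Expr n [Node [Node [Expr n [Node [Expr t]]]] and [Expr n [Node [Expr t]]]]]]] or [Node [Expr t]]]
  [Body [Body [Node [Expr n [Node [Expr n [Node [Node [Expr t]] and [Expr n [Node [Expr t]]]]]]]]] or [Node [Expr t]]]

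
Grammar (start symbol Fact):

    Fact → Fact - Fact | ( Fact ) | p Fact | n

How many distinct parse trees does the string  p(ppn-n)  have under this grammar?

3

Parse trees for p(ppn-n):
  [Fact p [Fact ( [Fact [Fact p [Fact p [Fact n]]] - [Fact n]] )]]
  [Fact p [Fact ( [Fact p [Fact [Fact p [Fact n]] - [Fact n]]] )]]
  [Fact p [Fact ( [Fact p [Fact p [Fact [Fact n] - [Fact n]]]] )]]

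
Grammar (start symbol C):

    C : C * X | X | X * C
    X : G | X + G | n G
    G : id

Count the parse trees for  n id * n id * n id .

Parse trees for n id * n id * n id:
  [C [C [C [X n [G id]]] * [X n [G id]]] * [X n [G id]]]
  [C [C [X n [G id]] * [C [X n [G id]]]] * [X n [G id]]]
  [C [X n [G id]] * [C [C [X n [G id]]] * [X n [G id]]]]
  [C [X n [G id]] * [C [X n [G id]] * [C [X n [G id]]]]]

4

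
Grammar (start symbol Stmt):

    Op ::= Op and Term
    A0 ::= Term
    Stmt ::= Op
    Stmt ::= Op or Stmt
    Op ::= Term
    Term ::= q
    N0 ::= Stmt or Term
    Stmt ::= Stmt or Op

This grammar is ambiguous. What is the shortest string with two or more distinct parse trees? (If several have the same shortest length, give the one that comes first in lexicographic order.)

length 1: no string has ≥2 trees
length 3: q or q has 2 parse trees

Two derivations of q or q:
  Stmt ⇒ Op or Stmt ⇒ Term or Stmt ⇒ q or Stmt ⇒ q or Op ⇒ q or Term ⇒ q or q
  Stmt ⇒ Stmt or Op ⇒ Op or Op ⇒ Term or Op ⇒ q or Op ⇒ q or Term ⇒ q or q

q or q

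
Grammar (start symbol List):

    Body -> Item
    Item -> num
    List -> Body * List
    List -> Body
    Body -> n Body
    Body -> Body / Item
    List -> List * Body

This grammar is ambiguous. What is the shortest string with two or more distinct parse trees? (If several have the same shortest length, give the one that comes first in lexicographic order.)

length 1: no string has ≥2 trees
length 2: no string has ≥2 trees
length 3: num * num has 2 parse trees

Two derivations of num * num:
  List ⇒ Body * List ⇒ Item * List ⇒ num * List ⇒ num * Body ⇒ num * Item ⇒ num * num
  List ⇒ List * Body ⇒ Body * Body ⇒ Item * Body ⇒ num * Body ⇒ num * Item ⇒ num * num

num * num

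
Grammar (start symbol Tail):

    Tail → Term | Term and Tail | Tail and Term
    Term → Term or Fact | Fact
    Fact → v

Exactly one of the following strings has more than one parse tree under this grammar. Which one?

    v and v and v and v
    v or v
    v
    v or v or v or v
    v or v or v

v and v and v and v: 8 trees
v or v: 1 tree
v: 1 tree
v or v or v or v: 1 tree
v or v or v: 1 tree

v and v and v and v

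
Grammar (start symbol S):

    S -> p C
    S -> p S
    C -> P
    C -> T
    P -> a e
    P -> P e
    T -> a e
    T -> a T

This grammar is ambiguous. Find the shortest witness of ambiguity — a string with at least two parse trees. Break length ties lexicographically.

p a e

length 3: p a e has 2 parse trees

Two derivations of p a e:
  S ⇒ p C ⇒ p P ⇒ p a e
  S ⇒ p C ⇒ p T ⇒ p a e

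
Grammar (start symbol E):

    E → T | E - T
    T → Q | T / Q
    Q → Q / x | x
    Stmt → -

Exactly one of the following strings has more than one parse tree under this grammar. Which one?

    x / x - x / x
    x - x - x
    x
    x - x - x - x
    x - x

x / x - x / x

x / x - x / x: 4 trees
x - x - x: 1 tree
x: 1 tree
x - x - x - x: 1 tree
x - x: 1 tree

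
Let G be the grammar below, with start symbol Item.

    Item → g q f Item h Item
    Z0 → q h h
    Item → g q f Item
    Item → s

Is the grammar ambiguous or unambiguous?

Ambiguous

Witness: g q f g q f s h s

Derivation 1: Item ⇒ g q f Item h Item ⇒ g q f g q f Item h Item ⇒ g q f g q f s h Item ⇒ g q f g q f s h s
Derivation 2: Item ⇒ g q f Item ⇒ g q f g q f Item h Item ⇒ g q f g q f s h Item ⇒ g q f g q f s h s

Two distinct leftmost derivations for the same string.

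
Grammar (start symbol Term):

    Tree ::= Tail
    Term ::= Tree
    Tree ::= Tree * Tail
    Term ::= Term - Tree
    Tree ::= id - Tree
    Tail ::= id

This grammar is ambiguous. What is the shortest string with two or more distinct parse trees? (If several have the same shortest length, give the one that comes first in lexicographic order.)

id - id

length 1: no string has ≥2 trees
length 3: id - id has 2 parse trees

Two derivations of id - id:
  Term ⇒ Tree ⇒ id - Tree ⇒ id - Tail ⇒ id - id
  Term ⇒ Term - Tree ⇒ Tree - Tree ⇒ Tail - Tree ⇒ id - Tree ⇒ id - Tail ⇒ id - id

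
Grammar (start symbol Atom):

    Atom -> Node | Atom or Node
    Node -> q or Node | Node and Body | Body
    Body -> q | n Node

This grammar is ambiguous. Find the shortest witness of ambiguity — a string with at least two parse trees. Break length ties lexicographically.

q or q

length 1: no string has ≥2 trees
length 2: no string has ≥2 trees
length 3: q or q has 2 parse trees

Two derivations of q or q:
  Atom ⇒ Node ⇒ q or Node ⇒ q or Body ⇒ q or q
  Atom ⇒ Atom or Node ⇒ Node or Node ⇒ Body or Node ⇒ q or Node ⇒ q or Body ⇒ q or q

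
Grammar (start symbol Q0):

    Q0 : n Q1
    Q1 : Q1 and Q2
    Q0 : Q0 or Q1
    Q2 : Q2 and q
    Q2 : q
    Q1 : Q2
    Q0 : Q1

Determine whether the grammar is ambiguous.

Witness: q and q

Derivation 1: Q0 ⇒ Q1 ⇒ Q1 and Q2 ⇒ Q2 and Q2 ⇒ q and Q2 ⇒ q and q
Derivation 2: Q0 ⇒ Q1 ⇒ Q2 ⇒ Q2 and q ⇒ q and q

Two distinct leftmost derivations for the same string.

Ambiguous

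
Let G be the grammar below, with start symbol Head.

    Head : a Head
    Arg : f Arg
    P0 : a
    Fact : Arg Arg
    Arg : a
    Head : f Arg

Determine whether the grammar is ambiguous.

Unambiguous

Only Head, Arg are reachable from Head; ignoring the rest: Each reachable nonterminal has at most one production per leading terminal, and all productions are right-linear; the derivation is determined token-by-token.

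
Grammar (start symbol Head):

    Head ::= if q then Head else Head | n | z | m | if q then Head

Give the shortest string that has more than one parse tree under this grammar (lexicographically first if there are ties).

if q then if q then m else m

length 1: no string has ≥2 trees
length 4: no string has ≥2 trees
length 6: no string has ≥2 trees
length 7: no string has ≥2 trees
length 9: if q then if q then m else m has 2 parse trees

Two derivations of if q then if q then m else m:
  Head ⇒ if q then Head else Head ⇒ if q then if q then Head else Head ⇒ if q then if q then m else Head ⇒ if q then if q then m else m
  Head ⇒ if q then Head ⇒ if q then if q then Head else Head ⇒ if q then if q then m else Head ⇒ if q then if q then m else m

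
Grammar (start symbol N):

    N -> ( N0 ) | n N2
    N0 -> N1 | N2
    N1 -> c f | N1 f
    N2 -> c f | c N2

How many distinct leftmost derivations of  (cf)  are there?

2

Parse trees for (cf):
  [N ( [N0 [N1 c f]] )]
  [N ( [N0 [N2 c f]] )]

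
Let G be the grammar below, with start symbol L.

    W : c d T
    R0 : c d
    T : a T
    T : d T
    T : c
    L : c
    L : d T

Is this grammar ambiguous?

Unambiguous

(R0, W are unreachable from L, so their rules don't affect L(L).) Each reachable nonterminal has at most one production per leading terminal, and all productions are right-linear; the derivation is determined token-by-token.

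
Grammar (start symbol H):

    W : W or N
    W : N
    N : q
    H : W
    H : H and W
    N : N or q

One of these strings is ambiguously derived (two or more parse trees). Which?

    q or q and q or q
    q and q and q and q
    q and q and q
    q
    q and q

q or q and q or q: 4 trees
q and q and q and q: 1 tree
q and q and q: 1 tree
q: 1 tree
q and q: 1 tree

q or q and q or q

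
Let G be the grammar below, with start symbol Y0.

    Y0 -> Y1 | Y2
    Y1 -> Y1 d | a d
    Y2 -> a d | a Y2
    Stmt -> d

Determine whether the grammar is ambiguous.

Witness: a d

Derivation 1: Y0 ⇒ Y1 ⇒ a d
Derivation 2: Y0 ⇒ Y2 ⇒ a d

Two distinct leftmost derivations for the same string.

Ambiguous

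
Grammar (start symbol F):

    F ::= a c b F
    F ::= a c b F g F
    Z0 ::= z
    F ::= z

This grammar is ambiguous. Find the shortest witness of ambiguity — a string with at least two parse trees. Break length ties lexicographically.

length 1: no string has ≥2 trees
length 4: no string has ≥2 trees
length 6: no string has ≥2 trees
length 7: no string has ≥2 trees
length 9: a c b a c b z g z has 2 parse trees

Two derivations of a c b a c b z g z:
  F ⇒ a c b F ⇒ a c b a c b F g F ⇒ a c b a c b z g F ⇒ a c b a c b z g z
  F ⇒ a c b F g F ⇒ a c b a c b F g F ⇒ a c b a c b z g F ⇒ a c b a c b z g z

a c b a c b z g z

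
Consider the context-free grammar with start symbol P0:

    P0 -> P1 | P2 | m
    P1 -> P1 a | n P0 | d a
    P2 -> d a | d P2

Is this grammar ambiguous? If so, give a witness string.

Witness: d a

Derivation 1: P0 ⇒ P1 ⇒ d a
Derivation 2: P0 ⇒ P2 ⇒ d a

Two distinct leftmost derivations for the same string.

Ambiguous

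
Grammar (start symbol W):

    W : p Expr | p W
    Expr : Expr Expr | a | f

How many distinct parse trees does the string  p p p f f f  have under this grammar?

Parse trees for p p p f f f:
  [W p [W p [W p [Expr [Expr f] [Expr [Expr f] [Expr f]]]]]]
  [W p [W p [W p [Expr [Expr [Expr f] [Expr f]] [Expr f]]]]]

2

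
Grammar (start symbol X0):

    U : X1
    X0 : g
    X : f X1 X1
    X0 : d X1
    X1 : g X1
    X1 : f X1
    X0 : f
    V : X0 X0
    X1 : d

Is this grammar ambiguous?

Unambiguous

(V, U, X are unreachable from X0, so their rules don't affect L(X0).) Restricted to the reachable nonterminals, every rule has the form A → t or A → t B, and no two rules for the same A share a first terminal. The grammar encodes a DFA — one run per string.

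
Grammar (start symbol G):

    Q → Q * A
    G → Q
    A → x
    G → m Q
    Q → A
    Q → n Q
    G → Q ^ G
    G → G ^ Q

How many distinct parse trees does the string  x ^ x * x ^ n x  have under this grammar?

Parse trees for x ^ x * x ^ n x:
  [G [Q [A x]] ^ [G [Q [Q [A x]] * [A x]] ^ [G [Q n [Q [A x]]]]]]
  [G [Q [A x]] ^ [G [G [Q [Q [A x]] * [A x]]] ^ [Q n [Q [A x]]]]]
  [G [G [Q [A x]] ^ [G [Q [Q [A x]] * [A x]]]] ^ [Q n [Q [A x]]]]
  [G [G [G [Q [A x]]] ^ [Q [Q [A x]] * [A x]]] ^ [Q n [Q [A x]]]]

4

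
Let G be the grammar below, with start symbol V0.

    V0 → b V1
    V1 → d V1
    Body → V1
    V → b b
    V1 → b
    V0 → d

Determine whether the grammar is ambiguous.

Unambiguous

Only V0, V1 are reachable from V0; ignoring the rest: The reachable rules are right-linear with at most one rule per (nonterminal, next-terminal) pair. Each input token forces the next rule, so parsing is deterministic.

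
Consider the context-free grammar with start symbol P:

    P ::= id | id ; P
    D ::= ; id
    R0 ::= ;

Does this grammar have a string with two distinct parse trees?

Unambiguous

Only P is reachable from P; ignoring the rest: Right-recursive list with a separator: after each atom, whether the separator follows determines the rule. One parse per string.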